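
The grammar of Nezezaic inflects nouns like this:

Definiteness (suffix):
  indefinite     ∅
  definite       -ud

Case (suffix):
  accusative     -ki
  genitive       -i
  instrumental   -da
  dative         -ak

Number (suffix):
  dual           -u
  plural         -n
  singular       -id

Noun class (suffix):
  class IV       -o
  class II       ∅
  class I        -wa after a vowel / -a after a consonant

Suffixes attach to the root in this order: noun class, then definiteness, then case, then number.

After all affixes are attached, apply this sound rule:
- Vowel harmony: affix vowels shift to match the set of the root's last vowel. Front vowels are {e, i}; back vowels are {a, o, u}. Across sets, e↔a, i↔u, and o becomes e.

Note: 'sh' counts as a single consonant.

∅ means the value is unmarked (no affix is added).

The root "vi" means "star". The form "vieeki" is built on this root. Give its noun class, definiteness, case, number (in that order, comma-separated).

Segment: vi-o-ak-u.
noun class: -o → class IV.
definiteness: ∅ → indefinite.
case: -ak → dative.
number: -u → dual.

class IV, indefinite, dative, dual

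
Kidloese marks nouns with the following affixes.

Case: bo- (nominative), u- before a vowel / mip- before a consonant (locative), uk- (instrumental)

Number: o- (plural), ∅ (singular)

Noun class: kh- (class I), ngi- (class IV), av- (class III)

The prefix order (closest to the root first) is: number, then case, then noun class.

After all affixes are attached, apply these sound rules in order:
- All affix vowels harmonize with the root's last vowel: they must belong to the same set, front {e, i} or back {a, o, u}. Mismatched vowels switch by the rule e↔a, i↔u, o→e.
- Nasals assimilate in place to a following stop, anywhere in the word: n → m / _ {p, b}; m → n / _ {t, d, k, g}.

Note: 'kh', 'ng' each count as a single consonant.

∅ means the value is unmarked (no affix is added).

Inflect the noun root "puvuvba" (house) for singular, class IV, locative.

number = singular: zero marking, form stays puvuvba.
Attach case locative mip- (before consonant 'p') → mippuvuvba.
Attach noun class class IV ngi- → ngimippuvuvba.
Apply vowel harmony: ngimippuvuvba → ngumuppuvuvba.
Nasal assimilation: no change.

ngumuppuvuvba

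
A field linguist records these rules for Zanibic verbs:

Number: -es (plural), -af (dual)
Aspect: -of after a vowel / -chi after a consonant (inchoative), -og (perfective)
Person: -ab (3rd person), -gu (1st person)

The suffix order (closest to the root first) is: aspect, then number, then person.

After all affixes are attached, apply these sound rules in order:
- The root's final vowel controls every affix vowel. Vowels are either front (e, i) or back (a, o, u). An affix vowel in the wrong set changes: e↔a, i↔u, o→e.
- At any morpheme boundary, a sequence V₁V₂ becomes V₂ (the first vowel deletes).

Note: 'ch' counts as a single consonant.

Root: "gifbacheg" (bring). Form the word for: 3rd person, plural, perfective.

Attach aspect perfective -og → gifbachegog.
Attach number plural -es → gifbachegoges.
Attach person 3rd person -ab → gifbachegogesab.
Apply vowel harmony: gifbachegogesab → gifbachegegeseb.
Vowel deletion: no change.

gifbachegegeseb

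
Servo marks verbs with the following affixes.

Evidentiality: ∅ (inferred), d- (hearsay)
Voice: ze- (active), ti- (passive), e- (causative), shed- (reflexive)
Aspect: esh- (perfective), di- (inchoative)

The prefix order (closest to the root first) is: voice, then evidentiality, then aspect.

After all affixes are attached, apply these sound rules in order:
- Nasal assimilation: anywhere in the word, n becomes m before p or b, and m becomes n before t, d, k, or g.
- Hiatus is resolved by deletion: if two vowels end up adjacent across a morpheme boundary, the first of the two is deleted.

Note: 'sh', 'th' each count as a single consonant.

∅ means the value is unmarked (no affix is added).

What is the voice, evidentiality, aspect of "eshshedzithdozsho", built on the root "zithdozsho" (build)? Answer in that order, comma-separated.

Segment: esh-shed-zithdozsho.
voice: shed- → reflexive.
evidentiality: ∅ → inferred.
aspect: esh- → perfective.

reflexive, inferred, perfective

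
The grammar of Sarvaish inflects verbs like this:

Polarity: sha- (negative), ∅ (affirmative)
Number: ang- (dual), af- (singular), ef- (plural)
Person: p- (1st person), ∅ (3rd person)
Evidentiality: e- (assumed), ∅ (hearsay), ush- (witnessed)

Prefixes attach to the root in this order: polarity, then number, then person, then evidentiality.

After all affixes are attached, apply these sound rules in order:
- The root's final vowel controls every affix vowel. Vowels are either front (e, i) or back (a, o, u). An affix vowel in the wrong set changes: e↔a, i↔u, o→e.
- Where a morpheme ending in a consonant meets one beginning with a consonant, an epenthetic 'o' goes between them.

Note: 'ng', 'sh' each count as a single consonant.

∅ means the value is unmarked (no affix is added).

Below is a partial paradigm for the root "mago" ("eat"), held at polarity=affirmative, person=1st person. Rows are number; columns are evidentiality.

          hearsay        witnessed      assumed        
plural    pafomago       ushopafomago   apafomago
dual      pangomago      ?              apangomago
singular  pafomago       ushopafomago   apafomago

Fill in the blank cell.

ushopangomago

polarity = affirmative: zero marking, form stays mago.
Attach number dual ang- → angmago.
Attach person 1st person p- → pangmago.
Attach evidentiality witnessed ush- → ushpangmago.
Vowel harmony: no change.
Apply epenthesis: ushpangmago → ushopangomago.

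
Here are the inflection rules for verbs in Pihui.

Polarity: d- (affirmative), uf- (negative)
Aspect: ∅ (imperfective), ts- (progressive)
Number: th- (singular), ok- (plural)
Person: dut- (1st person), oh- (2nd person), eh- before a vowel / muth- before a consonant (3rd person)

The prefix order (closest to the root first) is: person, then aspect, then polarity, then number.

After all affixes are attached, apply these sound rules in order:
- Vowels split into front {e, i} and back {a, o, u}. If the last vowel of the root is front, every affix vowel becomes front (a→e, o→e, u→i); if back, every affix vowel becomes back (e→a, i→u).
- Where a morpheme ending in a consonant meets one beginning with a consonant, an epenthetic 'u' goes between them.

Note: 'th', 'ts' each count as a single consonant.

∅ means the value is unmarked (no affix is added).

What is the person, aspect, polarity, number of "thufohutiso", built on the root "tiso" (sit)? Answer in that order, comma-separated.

Segment: th-uf-oh-tiso.
person: oh- → 2nd person.
aspect: ∅ → imperfective.
polarity: uf- → negative.
number: th- → singular.

2nd person, imperfective, negative, singular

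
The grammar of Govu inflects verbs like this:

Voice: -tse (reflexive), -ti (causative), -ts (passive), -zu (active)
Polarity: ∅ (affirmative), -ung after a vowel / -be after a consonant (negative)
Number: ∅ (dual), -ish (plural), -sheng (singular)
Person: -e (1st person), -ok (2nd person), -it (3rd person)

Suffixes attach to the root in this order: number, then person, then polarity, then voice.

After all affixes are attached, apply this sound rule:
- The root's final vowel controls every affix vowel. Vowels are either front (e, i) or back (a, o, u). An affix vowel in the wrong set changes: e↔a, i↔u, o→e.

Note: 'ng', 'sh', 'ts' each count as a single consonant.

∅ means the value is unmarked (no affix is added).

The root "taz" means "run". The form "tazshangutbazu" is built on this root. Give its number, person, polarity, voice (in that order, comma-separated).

singular, 3rd person, negative, active

Segment: taz-sheng-it-be-zu.
number: -sheng → singular.
person: -it → 3rd person.
polarity: -ung/be → negative.
voice: -zu → active.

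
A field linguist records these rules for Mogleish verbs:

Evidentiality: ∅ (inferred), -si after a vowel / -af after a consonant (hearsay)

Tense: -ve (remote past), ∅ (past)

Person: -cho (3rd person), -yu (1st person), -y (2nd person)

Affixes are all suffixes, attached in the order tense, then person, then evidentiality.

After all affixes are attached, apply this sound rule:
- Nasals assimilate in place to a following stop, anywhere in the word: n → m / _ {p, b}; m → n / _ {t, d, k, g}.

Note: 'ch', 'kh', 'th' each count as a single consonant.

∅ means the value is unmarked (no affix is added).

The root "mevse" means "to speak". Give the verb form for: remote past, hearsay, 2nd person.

mevseveyaf

Attach tense remote past -ve → mevseve.
Attach person 2nd person -y → mevsevey.
Attach evidentiality hearsay -af (after consonant 'y') → mevseveyaf.
Nasal assimilation: no change.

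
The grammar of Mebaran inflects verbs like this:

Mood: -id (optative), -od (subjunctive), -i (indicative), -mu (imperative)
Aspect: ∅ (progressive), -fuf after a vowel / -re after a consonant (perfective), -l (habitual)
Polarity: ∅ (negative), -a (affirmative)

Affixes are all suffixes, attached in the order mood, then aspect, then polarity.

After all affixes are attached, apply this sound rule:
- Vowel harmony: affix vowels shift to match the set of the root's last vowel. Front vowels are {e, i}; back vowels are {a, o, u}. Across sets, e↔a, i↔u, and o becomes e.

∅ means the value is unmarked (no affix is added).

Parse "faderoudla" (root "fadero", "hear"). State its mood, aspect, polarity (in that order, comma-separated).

Segment: fadero-id-l-a.
mood: -id → optative.
aspect: -l → habitual.
polarity: -a → affirmative.

optative, habitual, affirmative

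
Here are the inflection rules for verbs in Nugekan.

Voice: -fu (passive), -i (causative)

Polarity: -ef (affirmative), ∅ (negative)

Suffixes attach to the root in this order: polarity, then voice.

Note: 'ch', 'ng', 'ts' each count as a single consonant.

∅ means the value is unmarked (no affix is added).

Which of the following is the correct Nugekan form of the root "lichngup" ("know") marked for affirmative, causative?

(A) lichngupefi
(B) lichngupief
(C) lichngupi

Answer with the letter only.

Attach polarity affirmative -ef → lichngupef.
Attach voice causative -i → lichngupefi.
So the correct form is lichngupefi, option (A).
(B) lichngupief is wrong: it has the affixes in the wrong order.
(C) lichngupi is wrong: it uses negative instead of affirmative for polarity.

A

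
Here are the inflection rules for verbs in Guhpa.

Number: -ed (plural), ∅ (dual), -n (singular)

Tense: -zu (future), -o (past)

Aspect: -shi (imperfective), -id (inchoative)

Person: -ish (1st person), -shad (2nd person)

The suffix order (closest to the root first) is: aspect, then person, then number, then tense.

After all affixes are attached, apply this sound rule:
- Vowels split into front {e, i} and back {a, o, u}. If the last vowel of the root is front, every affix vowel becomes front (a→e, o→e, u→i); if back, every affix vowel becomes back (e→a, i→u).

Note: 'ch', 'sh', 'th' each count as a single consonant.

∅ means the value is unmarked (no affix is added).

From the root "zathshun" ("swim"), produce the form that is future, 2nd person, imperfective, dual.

zathshunshushadzu

Attach aspect imperfective -shi → zathshunshi.
Attach person 2nd person -shad → zathshunshishad.
number = dual: zero marking, form stays zathshunshishad.
Attach tense future -zu → zathshunshishadzu.
Apply vowel harmony: zathshunshishadzu → zathshunshushadzu.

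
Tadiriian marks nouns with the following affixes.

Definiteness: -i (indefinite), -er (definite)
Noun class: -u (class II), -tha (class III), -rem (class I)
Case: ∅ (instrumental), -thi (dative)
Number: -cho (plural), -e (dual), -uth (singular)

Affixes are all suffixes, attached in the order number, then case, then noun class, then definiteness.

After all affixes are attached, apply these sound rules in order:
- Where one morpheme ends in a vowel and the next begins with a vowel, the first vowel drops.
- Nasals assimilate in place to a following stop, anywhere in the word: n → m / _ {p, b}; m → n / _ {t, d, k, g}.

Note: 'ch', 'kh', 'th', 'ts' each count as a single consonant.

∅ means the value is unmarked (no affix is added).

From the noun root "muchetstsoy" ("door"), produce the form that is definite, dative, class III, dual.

Attach number dual -e → muchetstsoye.
Attach case dative -thi → muchetstsoyethi.
Attach noun class class III -tha → muchetstsoyethitha.
Attach definiteness definite -er → muchetstsoyethithaer.
Apply vowel deletion: muchetstsoyethithaer → muchetstsoyethither.
Nasal assimilation: no change.

muchetstsoyethither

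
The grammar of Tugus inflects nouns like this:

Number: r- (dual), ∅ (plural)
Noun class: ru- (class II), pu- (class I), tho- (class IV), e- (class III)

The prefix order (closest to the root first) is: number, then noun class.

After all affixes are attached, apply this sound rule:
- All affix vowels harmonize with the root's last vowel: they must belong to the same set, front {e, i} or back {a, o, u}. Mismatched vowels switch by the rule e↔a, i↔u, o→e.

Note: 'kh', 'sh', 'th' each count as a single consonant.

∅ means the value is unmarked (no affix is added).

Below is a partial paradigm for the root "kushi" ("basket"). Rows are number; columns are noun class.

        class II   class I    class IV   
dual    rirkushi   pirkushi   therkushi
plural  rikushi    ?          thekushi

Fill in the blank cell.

number = plural: zero marking, form stays kushi.
Attach noun class class I pu- → pukushi.
Apply vowel harmony: pukushi → pikushi.

pikushi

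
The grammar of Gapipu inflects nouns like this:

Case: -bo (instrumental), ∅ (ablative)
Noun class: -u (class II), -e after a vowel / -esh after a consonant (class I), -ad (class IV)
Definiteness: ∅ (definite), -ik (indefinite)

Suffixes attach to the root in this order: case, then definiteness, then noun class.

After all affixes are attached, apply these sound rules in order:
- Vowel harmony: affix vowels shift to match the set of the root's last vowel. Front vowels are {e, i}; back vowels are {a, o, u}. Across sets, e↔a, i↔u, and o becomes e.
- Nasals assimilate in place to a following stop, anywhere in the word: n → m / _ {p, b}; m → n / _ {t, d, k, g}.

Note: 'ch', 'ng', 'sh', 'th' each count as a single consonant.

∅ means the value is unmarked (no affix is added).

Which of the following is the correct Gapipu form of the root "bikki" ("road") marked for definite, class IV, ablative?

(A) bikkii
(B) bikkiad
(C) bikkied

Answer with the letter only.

case = ablative: zero marking, form stays bikki.
definiteness = definite: zero marking, form stays bikki.
Attach noun class class IV -ad → bikkiad.
Apply vowel harmony: bikkiad → bikkied.
Nasal assimilation: no change.
So the correct form is bikkied, option (C).
(B) bikkiad is wrong: it fails to apply the sound rule(s).
(A) bikkii is wrong: it uses class II instead of class IV for noun class.

C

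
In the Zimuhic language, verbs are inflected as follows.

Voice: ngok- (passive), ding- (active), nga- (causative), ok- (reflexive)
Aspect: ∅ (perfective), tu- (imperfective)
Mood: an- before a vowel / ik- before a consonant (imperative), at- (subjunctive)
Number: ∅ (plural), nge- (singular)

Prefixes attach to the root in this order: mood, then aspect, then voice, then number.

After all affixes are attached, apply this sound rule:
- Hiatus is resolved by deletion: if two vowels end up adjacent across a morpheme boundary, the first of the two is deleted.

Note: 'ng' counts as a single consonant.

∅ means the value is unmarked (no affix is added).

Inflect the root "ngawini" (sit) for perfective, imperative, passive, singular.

ngengokikngawini

Attach mood imperative ik- (before consonant 'ng') → ikngawini.
aspect = perfective: zero marking, form stays ikngawini.
Attach voice passive ngok- → ngokikngawini.
Attach number singular nge- → ngengokikngawini.
Vowel deletion: no change.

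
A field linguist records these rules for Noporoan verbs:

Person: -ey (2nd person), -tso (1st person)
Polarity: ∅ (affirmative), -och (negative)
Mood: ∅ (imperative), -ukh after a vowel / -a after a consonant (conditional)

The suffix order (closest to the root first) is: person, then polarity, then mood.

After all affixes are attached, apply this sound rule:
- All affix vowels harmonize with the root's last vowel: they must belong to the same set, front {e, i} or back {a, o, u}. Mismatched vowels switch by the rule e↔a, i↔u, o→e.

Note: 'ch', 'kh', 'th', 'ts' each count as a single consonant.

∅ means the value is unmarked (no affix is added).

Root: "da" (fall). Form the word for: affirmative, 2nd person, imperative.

Attach person 2nd person -ey → daey.
polarity = affirmative: zero marking, form stays daey.
mood = imperative: zero marking, form stays daey.
Apply vowel harmony: daey → daay.

daay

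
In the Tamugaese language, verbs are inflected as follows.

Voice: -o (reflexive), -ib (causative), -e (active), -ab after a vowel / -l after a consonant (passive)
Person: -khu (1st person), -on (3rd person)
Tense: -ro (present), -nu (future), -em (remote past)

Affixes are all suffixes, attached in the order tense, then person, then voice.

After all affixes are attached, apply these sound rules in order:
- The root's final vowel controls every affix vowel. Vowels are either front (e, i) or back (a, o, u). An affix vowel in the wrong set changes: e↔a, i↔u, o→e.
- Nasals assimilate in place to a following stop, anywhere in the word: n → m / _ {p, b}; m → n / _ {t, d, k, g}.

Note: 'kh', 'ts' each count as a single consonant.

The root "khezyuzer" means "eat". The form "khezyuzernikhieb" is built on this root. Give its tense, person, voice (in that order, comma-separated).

future, 1st person, passive

Segment: khezyuzer-nu-khu-ab.
tense: -nu → future.
person: -khu → 1st person.
voice: -ab/l → passive.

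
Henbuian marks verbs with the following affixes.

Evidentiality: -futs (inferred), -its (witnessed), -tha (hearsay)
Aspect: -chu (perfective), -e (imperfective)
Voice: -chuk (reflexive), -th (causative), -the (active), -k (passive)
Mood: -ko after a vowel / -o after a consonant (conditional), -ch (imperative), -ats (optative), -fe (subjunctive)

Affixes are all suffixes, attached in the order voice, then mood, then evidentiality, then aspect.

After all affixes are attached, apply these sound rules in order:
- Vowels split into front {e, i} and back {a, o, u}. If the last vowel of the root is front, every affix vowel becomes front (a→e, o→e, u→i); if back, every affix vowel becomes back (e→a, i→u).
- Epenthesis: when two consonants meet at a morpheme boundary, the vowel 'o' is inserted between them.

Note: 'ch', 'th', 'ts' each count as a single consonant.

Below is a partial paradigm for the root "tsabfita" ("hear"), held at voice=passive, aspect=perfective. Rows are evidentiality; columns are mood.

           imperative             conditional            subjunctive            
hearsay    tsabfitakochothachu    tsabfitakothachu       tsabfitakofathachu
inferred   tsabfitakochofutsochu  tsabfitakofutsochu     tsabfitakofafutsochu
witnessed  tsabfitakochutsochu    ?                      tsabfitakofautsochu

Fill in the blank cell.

Attach voice passive -k → tsabfitak.
Attach mood conditional -o (after consonant 'k') → tsabfitako.
Attach evidentiality witnessed -its → tsabfitakoits.
Attach aspect perfective -chu → tsabfitakoitschu.
Apply vowel harmony: tsabfitakoitschu → tsabfitakoutschu.
Apply epenthesis: tsabfitakoutschu → tsabfitakoutsochu.

tsabfitakoutsochu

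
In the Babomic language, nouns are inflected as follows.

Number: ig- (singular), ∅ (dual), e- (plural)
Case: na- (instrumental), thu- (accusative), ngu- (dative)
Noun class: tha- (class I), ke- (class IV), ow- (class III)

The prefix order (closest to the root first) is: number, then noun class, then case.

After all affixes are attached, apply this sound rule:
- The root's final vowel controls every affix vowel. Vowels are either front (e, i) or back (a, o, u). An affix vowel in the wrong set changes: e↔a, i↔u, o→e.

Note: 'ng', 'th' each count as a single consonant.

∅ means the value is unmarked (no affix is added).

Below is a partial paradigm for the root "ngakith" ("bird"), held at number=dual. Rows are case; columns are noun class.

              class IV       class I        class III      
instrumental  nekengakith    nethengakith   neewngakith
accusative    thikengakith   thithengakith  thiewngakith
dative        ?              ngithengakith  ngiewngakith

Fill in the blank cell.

ngikengakith

number = dual: zero marking, form stays ngakith.
Attach noun class class IV ke- → kengakith.
Attach case dative ngu- → ngukengakith.
Apply vowel harmony: ngukengakith → ngikengakith.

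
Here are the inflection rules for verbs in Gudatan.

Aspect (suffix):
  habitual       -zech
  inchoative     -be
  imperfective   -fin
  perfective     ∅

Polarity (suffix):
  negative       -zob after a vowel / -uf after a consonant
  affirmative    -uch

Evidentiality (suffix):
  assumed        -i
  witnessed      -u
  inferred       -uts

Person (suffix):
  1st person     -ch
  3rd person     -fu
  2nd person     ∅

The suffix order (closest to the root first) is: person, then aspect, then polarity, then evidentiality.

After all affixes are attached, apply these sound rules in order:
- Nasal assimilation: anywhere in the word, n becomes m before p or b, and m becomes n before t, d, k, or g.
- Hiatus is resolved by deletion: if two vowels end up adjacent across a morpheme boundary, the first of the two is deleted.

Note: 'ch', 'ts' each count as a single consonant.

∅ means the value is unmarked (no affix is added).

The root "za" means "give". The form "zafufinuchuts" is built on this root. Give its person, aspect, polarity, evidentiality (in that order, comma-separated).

Segment: za-fu-fin-uch-uts.
person: -fu → 3rd person.
aspect: -fin → imperfective.
polarity: -uch → affirmative.
evidentiality: -uts → inferred.

3rd person, imperfective, affirmative, inferred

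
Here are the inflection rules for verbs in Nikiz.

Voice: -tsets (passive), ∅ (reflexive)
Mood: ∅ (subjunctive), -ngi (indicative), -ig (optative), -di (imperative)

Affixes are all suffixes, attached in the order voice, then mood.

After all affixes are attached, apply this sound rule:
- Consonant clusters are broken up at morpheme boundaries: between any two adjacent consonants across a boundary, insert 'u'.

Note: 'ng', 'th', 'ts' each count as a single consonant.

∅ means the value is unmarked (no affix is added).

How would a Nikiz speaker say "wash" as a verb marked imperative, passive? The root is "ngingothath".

ngingothathutsetsudi

Attach voice passive -tsets → ngingothathtsets.
Attach mood imperative -di → ngingothathtsetsdi.
Apply epenthesis: ngingothathtsetsdi → ngingothathutsetsudi.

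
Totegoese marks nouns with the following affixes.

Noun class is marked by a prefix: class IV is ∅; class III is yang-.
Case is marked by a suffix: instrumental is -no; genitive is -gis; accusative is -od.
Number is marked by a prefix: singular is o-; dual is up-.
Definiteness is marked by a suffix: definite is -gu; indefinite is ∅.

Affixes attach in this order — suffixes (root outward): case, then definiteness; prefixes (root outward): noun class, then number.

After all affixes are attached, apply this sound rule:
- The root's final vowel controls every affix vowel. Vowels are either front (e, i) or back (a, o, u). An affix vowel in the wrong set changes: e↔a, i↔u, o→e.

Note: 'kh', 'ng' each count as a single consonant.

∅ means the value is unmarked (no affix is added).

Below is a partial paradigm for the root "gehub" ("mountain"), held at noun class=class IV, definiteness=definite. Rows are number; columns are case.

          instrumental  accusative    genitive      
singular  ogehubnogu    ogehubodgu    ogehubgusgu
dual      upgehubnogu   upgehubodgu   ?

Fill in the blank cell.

noun class = class IV: zero marking, form stays gehub.
Attach case genitive -gis → gehubgis.
Attach definiteness definite -gu → gehubgisgu.
Attach number dual up- → upgehubgisgu.
Apply vowel harmony: upgehubgisgu → upgehubgusgu.

upgehubgusgu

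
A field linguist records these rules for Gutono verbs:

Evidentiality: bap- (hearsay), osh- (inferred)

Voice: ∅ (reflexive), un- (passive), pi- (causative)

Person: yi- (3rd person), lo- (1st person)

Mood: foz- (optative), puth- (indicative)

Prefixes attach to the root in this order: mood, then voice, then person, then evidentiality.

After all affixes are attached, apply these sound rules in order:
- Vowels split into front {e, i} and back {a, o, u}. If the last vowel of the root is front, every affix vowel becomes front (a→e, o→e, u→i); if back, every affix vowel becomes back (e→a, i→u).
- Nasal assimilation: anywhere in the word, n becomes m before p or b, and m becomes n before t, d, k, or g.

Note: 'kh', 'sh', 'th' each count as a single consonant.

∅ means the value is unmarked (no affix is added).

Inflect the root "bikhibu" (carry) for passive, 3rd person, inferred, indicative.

Attach mood indicative puth- → puthbikhibu.
Attach voice passive un- → unputhbikhibu.
Attach person 3rd person yi- → yiunputhbikhibu.
Attach evidentiality inferred osh- → oshyiunputhbikhibu.
Apply vowel harmony: oshyiunputhbikhibu → oshyuunputhbikhibu.
Apply nasal assimilation: oshyuunputhbikhibu → oshyuumputhbikhibu.

oshyuumputhbikhibu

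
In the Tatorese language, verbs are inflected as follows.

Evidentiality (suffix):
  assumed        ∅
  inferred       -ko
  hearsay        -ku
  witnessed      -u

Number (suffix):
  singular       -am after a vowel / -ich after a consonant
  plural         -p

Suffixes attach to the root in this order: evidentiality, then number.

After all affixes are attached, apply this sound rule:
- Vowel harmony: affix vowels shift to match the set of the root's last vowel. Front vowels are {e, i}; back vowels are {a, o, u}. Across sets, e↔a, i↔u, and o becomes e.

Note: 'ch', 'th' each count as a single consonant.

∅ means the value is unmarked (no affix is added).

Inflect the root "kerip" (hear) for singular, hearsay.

keripkiem

Attach evidentiality hearsay -ku → keripku.
Attach number singular -am (after vowel 'u') → keripkuam.
Apply vowel harmony: keripkuam → keripkiem.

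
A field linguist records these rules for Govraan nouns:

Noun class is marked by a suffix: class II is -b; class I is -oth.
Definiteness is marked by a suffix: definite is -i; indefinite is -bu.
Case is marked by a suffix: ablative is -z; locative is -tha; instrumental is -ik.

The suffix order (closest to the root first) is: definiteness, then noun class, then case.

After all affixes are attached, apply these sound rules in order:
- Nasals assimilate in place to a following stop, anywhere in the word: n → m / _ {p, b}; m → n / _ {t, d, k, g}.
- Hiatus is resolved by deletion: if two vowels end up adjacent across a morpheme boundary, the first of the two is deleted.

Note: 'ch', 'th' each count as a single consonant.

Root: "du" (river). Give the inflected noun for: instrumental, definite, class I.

dothik

Attach definiteness definite -i → dui.
Attach noun class class I -oth → duioth.
Attach case instrumental -ik → duiothik.
Nasal assimilation: no change.
Apply vowel deletion: duiothik → dothik.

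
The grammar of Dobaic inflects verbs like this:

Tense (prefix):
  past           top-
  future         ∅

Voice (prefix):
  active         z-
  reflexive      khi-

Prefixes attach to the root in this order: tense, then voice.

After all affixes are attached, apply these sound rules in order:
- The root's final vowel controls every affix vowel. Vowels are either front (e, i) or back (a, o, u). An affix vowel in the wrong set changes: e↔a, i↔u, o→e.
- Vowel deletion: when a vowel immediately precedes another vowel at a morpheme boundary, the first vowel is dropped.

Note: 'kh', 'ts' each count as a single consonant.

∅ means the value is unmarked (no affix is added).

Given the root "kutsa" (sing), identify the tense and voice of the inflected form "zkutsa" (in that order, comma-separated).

Segment: z-kutsa.
tense: ∅ → future.
voice: z- → active.

future, active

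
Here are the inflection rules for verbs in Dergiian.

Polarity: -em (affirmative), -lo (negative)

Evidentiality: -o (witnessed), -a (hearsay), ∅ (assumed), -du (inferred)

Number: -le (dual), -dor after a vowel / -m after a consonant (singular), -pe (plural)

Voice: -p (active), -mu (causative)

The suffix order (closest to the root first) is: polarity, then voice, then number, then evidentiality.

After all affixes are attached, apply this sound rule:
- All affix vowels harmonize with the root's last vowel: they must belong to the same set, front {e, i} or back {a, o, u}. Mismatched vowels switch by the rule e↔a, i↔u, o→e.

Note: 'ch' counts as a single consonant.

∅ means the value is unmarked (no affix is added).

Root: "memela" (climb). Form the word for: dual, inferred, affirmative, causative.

memelaammuladu

Attach polarity affirmative -em → memelaem.
Attach voice causative -mu → memelaemmu.
Attach number dual -le → memelaemmule.
Attach evidentiality inferred -du → memelaemmuledu.
Apply vowel harmony: memelaemmuledu → memelaammuladu.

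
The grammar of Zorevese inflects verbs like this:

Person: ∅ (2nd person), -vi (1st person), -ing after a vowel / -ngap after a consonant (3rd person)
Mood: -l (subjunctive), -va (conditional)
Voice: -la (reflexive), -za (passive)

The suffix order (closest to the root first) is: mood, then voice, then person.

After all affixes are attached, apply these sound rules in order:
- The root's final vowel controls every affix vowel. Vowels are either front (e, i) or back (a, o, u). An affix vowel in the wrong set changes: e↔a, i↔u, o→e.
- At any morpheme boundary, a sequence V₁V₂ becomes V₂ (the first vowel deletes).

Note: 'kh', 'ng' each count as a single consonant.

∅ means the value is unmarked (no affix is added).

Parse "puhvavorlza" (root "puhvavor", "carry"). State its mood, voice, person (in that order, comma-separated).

subjunctive, passive, 2nd person

Segment: puhvavor-l-za.
mood: -l → subjunctive.
voice: -za → passive.
person: ∅ → 2nd person.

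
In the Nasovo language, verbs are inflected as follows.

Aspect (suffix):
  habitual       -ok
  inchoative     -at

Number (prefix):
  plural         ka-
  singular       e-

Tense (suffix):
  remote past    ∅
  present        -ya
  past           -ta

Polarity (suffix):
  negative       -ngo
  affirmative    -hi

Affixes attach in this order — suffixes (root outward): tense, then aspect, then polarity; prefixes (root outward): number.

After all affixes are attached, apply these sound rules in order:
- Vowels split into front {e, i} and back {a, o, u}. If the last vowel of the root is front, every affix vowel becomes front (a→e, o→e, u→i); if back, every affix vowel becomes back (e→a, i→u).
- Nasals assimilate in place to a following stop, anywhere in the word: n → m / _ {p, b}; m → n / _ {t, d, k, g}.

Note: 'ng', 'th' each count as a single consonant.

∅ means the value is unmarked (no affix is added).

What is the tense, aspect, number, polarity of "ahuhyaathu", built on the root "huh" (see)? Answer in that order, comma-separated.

Segment: e-huh-ya-at-hi.
tense: -ya → present.
aspect: -at → inchoative.
number: e- → singular.
polarity: -hi → affirmative.

present, inchoative, singular, affirmative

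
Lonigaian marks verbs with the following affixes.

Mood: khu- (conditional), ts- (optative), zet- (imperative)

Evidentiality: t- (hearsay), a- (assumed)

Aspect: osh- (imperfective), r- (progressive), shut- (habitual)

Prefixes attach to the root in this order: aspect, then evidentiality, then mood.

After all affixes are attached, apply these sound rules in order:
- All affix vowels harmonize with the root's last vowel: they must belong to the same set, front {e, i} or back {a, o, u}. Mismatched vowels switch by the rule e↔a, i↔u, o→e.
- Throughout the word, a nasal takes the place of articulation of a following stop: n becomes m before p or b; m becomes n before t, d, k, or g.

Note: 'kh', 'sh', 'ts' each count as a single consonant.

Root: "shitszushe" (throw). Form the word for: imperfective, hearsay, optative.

Attach aspect imperfective osh- → oshshitszushe.
Attach evidentiality hearsay t- → toshshitszushe.
Attach mood optative ts- → tstoshshitszushe.
Apply vowel harmony: tstoshshitszushe → tsteshshitszushe.
Nasal assimilation: no change.

tsteshshitszushe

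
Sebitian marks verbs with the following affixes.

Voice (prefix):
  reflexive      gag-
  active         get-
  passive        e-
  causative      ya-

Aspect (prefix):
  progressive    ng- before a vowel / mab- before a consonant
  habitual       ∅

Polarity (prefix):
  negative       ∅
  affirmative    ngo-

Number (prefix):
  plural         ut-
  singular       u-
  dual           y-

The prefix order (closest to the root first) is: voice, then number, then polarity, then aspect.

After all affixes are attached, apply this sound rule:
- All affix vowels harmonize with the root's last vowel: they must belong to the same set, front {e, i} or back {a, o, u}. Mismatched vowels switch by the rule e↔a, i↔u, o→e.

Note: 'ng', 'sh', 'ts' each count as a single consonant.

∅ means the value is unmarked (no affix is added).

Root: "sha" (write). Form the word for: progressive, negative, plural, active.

ngutgatsha

Attach voice active get- → getsha.
Attach number plural ut- → utgetsha.
polarity = negative: zero marking, form stays utgetsha.
Attach aspect progressive ng- (before vowel 'u') → ngutgetsha.
Apply vowel harmony: ngutgetsha → ngutgatsha.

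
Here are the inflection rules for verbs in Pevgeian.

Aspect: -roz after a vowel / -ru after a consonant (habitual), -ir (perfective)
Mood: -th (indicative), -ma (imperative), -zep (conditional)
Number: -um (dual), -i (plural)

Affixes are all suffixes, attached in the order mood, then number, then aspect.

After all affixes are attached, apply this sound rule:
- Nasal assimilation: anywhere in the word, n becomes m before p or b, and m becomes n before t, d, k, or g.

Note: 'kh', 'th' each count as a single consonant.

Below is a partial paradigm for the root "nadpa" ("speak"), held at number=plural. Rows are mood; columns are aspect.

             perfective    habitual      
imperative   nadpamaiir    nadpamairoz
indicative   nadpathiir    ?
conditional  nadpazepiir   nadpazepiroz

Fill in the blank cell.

Attach mood indicative -th → nadpath.
Attach number plural -i → nadpathi.
Attach aspect habitual -roz (after vowel 'i') → nadpathiroz.
Nasal assimilation: no change.

nadpathiroz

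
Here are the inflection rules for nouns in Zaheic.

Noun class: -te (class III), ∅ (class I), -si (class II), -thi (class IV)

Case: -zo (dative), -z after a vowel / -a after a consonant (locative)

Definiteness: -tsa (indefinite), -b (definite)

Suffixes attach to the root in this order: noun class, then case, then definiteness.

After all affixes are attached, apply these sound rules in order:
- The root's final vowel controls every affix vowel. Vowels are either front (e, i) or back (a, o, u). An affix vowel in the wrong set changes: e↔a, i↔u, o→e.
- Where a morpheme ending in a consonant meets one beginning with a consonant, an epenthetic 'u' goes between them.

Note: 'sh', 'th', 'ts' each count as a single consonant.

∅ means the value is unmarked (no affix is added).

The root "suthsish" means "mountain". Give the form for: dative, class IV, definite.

Attach noun class class IV -thi → suthsishthi.
Attach case dative -zo → suthsishthizo.
Attach definiteness definite -b → suthsishthizob.
Apply vowel harmony: suthsishthizob → suthsishthizeb.
Apply epenthesis: suthsishthizeb → suthsishuthizeb.

suthsishuthizeb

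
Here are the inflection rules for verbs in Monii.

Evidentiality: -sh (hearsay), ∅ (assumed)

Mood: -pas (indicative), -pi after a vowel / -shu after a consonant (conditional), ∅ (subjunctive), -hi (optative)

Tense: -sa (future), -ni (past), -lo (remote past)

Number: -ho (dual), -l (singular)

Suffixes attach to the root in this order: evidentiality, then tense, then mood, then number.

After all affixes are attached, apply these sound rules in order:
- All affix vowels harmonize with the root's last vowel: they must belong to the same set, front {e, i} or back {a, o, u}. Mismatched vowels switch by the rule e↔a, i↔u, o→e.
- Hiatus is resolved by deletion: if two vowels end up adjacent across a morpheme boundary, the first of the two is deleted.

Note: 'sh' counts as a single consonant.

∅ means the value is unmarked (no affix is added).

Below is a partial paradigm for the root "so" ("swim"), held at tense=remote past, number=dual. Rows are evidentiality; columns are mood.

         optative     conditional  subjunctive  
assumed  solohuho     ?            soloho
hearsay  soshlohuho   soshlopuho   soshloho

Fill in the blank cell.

solopuho

evidentiality = assumed: zero marking, form stays so.
Attach tense remote past -lo → solo.
Attach mood conditional -pi (after vowel 'o') → solopi.
Attach number dual -ho → solopiho.
Apply vowel harmony: solopiho → solopuho.
Vowel deletion: no change.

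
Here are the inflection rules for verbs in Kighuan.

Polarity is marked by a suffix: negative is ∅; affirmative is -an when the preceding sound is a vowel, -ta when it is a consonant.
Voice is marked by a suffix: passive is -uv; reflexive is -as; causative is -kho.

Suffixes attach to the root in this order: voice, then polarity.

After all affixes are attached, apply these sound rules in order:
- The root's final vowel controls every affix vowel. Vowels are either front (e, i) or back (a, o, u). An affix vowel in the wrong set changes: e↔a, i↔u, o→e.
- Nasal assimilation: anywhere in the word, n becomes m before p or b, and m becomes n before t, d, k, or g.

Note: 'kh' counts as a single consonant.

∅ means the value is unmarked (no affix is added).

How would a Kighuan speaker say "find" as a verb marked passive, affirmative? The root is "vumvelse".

vumvelseivte

Attach voice passive -uv → vumvelseuv.
Attach polarity affirmative -ta (after consonant 'v') → vumvelseuvta.
Apply vowel harmony: vumvelseuvta → vumvelseivte.
Nasal assimilation: no change.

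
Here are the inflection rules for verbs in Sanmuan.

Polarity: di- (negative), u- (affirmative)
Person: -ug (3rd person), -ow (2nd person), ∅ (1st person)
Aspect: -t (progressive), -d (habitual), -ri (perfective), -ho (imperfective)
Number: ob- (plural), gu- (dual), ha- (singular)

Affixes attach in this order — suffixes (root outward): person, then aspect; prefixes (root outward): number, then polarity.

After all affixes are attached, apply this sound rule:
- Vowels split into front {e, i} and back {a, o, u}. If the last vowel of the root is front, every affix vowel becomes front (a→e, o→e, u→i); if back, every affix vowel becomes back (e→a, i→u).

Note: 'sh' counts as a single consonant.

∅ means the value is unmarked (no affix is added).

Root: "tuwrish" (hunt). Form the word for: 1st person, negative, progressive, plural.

diebtuwrisht

person = 1st person: zero marking, form stays tuwrish.
Attach number plural ob- → obtuwrish.
Attach aspect progressive -t → obtuwrisht.
Attach polarity negative di- → diobtuwrisht.
Apply vowel harmony: diobtuwrisht → diebtuwrisht.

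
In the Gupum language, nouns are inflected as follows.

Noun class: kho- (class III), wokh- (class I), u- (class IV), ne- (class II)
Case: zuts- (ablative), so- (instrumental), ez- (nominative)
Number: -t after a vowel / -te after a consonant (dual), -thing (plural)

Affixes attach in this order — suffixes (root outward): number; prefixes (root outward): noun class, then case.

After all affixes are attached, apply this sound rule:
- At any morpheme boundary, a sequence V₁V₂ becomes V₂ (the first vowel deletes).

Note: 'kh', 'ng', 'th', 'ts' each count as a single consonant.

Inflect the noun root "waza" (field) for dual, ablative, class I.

zutswokhwazat

Attach number dual -t (after vowel 'a') → wazat.
Attach noun class class I wokh- → wokhwazat.
Attach case ablative zuts- → zutswokhwazat.
Vowel deletion: no change.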